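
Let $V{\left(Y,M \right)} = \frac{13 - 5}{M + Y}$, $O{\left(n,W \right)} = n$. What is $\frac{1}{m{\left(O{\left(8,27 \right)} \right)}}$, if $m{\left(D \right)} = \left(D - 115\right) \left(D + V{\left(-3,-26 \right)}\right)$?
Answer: $- \frac{29}{23968} \approx -0.0012099$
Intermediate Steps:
$V{\left(Y,M \right)} = \frac{8}{M + Y}$
$m{\left(D \right)} = \left(-115 + D\right) \left(- \frac{8}{29} + D\right)$ ($m{\left(D \right)} = \left(D - 115\right) \left(D + \frac{8}{-26 - 3}\right) = \left(-115 + D\right) \left(D + \frac{8}{-29}\right) = \left(-115 + D\right) \left(D + 8 \left(- \frac{1}{29}\right)\right) = \left(-115 + D\right) \left(D - \frac{8}{29}\right) = \left(-115 + D\right) \left(- \frac{8}{29} + D\right)$)
$\frac{1}{m{\left(O{\left(8,27 \right)} \right)}} = \frac{1}{\frac{920}{29} + 8^{2} - \frac{26744}{29}} = \frac{1}{\frac{920}{29} + 64 - \frac{26744}{29}} = \frac{1}{- \frac{23968}{29}} = - \frac{29}{23968}$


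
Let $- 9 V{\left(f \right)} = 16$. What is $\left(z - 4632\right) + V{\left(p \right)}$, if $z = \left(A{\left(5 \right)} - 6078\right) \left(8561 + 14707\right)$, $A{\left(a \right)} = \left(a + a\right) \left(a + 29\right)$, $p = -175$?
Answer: $- \frac{1201647760}{9} \approx -1.3352 \cdot 10^{8}$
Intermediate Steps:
$V{\left(f \right)} = - \frac{16}{9}$ ($V{\left(f \right)} = \left(- \frac{1}{9}\right) 16 = - \frac{16}{9}$)
$A{\left(a \right)} = 2 a \left(29 + a\right)$
$z = -133511784$ ($z = \left(2 \cdot 5 \left(29 + 5\right) - 6078\right) \left(8561 + 14707\right) = \left(2 \cdot 5 \cdot 34 - 6078\right) 23268 = \left(340 - 6078\right) 23268 = \left(-5738\right) 23268 = -133511784$)
$\left(z - 4632\right) + V{\left(p \right)} = \left(-133511784 - 4632\right) - \frac{16}{9} = -133516416 - \frac{16}{9} = - \frac{1201647760}{9}$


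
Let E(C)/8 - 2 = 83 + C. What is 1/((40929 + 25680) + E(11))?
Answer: 1/67377 ≈ 1.4842e-5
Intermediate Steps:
E(C) = 680 + 8*C (E(C) = 16 + 8*(83 + C) = 16 + (664 + 8*C) = 680 + 8*C)
1/((40929 + 25680) + E(11)) = 1/((40929 + 25680) + (680 + 8*11)) = 1/(66609 + (680 + 88)) = 1/(66609 + 768) = 1/67377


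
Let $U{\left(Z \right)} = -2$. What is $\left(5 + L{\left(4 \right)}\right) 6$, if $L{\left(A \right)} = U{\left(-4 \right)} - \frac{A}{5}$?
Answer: $\frac{66}{5} \approx 13.2$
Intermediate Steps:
$L{\left(A \right)} = -2 - \frac{A}{5}$
$\left(5 + L{\left(4 \right)}\right) 6 = \left(5 - \frac{14}{5}\right) 6 = \frac{11}{5} \cdot 6 = \frac{66}{5}$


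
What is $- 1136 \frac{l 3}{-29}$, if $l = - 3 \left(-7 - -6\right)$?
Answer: $\frac{10224}{29} \approx 352.55$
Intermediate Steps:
$l = 3$ ($l = - 3 \left(-7 + 6\right) = \left(-3\right) \left(-1\right) = 3$)
$- 1136 \frac{l 3}{-29} = - 1136 \frac{3 \cdot 3}{-29} = - 1136 \cdot 9 \left(- \frac{1}{29}\right) = \left(-1136\right) \left(- \frac{9}{29}\right) = \frac{10224}{29}$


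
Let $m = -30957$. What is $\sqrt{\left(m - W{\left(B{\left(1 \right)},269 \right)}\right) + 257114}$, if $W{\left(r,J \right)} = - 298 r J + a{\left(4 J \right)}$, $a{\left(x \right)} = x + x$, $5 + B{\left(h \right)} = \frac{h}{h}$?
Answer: $i \sqrt{96643} \approx 310.87 i$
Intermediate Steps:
$B{\left(h \right)} = -4$ ($B{\left(h \right)} = -5 + \frac{h}{h} = -5 + 1 = -4$)
$a{\left(x \right)} = 2 x$
$W{\left(r,J \right)} = 8 J - 298 J r$ ($W{\left(r,J \right)} = - 298 r J + 2 \cdot 4 J = - 298 J r + 8 J = 8 J - 298 J r$)
$\sqrt{\left(m - W{\left(B{\left(1 \right)},269 \right)}\right) + 257114} = \sqrt{\left(-30957 - 2 \cdot 269 \left(4 - -596\right)\right) + 257114} = \sqrt{\left(-30957 - 2 \cdot 269 \left(4 + 596\right)\right) + 257114} = \sqrt{\left(-30957 - 2 \cdot 269 \cdot 600\right) + 257114} = \sqrt{\left(-30957 - 322800\right) + 257114} = \sqrt{-353757 + 257114} = \sqrt{-96643} = i \sqrt{96643}$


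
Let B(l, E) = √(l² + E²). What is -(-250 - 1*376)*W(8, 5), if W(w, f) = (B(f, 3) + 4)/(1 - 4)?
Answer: -2504/3 - 626*√34/3 ≈ -2051.4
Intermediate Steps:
B(l, E) = √(E² + l²)
W(w, f) = -4/3 - √(9 + f²)/3 (W(w, f) = (√(3² + f²) + 4)/(1 - 4) = (√(9 + f²) + 4)/(-3) = (4 + √(9 + f²))*(-⅓) = -4/3 - √(9 + f²)/3)
-(-250 - 1*376)*W(8, 5) = -(-250 - 1*376)*(-4/3 - √(9 + 5²)/3) = -(-250 - 376)*(-4/3 - √(9 + 25)/3) = -(-626)*(-4/3 - √34/3) = -(2504/3 + 626*√34/3) = -2504/3 - 626*√34/3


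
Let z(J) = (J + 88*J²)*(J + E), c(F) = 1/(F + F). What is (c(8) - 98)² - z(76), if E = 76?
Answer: -19779004479/256 ≈ -7.7262e+7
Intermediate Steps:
c(F) = 1/(2*F)
z(J) = (76 + J)*(J + 88*J²) (z(J) = (J + 88*J²)*(J + 76) = (J + 88*J²)*(76 + J) = (76 + J)*(J + 88*J²))
(c(8) - 98)² - z(76) = ((½)/8 - 98)² - 76*(76 + 88*76² + 6689*76) = ((½)*(⅛) - 98)² - 76*(76 + 88*5776 + 508364) = (1/16 - 98)² - 76*(76 + 508288 + 508364) = (-1567/16)² - 76*1016728 = 2455489/256 - 1*77271328 = 2455489/256 - 77271328 = -19779004479/256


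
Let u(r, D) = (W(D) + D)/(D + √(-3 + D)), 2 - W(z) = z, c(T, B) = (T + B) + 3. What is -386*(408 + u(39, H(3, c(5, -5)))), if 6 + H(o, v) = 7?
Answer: 772*(-204*√2 + 205*I)/(√2 - I) ≈ -1.5775e+5 + 363.92*I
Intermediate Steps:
c(T, B) = 3 + B + T (c(T, B) = (B + T) + 3 = 3 + B + T)
H(o, v) = 1 (H(o, v) = -6 + 7 = 1)
W(z) = 2 - z
u(r, D) = 2/(D + √(-3 + D)) (u(r, D) = ((2 - D) + D)/(D + √(-3 + D)) = 2/(D + √(-3 + D)))
-386*(408 + u(39, H(3, c(5, -5)))) = -386*(408 + 2/(1 + √(-3 + 1))) = -386*(408 + 2/(1 + √(-2))) = -386*(408 + 2/(1 + I*√2)) = -157488 - 772/(1 + I*√2)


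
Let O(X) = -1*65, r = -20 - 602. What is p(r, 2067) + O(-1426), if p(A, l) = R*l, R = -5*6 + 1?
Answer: -60008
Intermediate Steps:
r = -622
R = -29 (R = -30 + 1 = -29)
O(X) = -65
p(A, l) = -29*l
p(r, 2067) + O(-1426) = -29*2067 - 65 = -59943 - 65 = -60008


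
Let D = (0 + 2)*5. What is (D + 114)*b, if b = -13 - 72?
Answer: -10540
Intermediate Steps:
b = -85
D = 10 (D = 2*5 = 10)
(D + 114)*b = (10 + 114)*(-85) = 124*(-85) = -10540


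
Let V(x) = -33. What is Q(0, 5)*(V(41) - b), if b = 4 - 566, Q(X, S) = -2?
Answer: -1058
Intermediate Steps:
b = -562
Q(0, 5)*(V(41) - b) = -2*(-33 - 1*(-562)) = -2*(-33 + 562) = -2*529 = -1058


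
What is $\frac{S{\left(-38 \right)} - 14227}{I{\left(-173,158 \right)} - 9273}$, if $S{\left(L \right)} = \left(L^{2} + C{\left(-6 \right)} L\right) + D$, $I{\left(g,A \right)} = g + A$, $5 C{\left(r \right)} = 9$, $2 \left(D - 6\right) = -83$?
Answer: $\frac{128869}{92880} \approx 1.3875$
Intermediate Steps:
$D = - \frac{71}{2}$ ($D = 6 + \frac{1}{2} \left(-83\right) = 6 - \frac{83}{2} = - \frac{71}{2} \approx -35.5$)
$C{\left(r \right)} = \frac{9}{5}$ ($C{\left(r \right)} = \frac{1}{5} \cdot 9 = \frac{9}{5}$)
$I{\left(g,A \right)} = A + g$
$S{\left(L \right)} = - \frac{71}{2} + L^{2} + \frac{9 L}{5}$ ($S{\left(L \right)} = \left(L^{2} + \frac{9 L}{5}\right) - \frac{71}{2} = - \frac{71}{2} + L^{2} + \frac{9 L}{5}$)
$\frac{S{\left(-38 \right)} - 14227}{I{\left(-173,158 \right)} - 9273} = \frac{\left(- \frac{71}{2} + \left(-38\right)^{2} + \frac{9}{5} \left(-38\right)\right) - 14227}{\left(158 - 173\right) - 9273} = \frac{\left(- \frac{71}{2} + 1444 - \frac{342}{5}\right) - 14227}{-15 - 9273} = \frac{\frac{13401}{10} - 14227}{-9288} = \left(- \frac{128869}{10}\right) \left(- \frac{1}{9288}\right) = \frac{128869}{92880}$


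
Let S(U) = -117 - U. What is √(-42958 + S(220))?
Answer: I*√43295 ≈ 208.07*I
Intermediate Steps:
√(-42958 + S(220)) = √(-42958 + (-117 - 1*220)) = √(-42958 + (-117 - 220)) = √(-42958 - 337) = √(-43295) = I*√43295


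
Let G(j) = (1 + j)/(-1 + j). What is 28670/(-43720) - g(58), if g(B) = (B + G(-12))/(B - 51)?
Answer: -3605477/397852 ≈ -9.0624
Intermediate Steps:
G(j) = (1 + j)/(-1 + j)
g(B) = (11/13 + B)/(-51 + B) (g(B) = (B + (1 - 12)/(-1 - 12))/(B - 51) = (B - 11/(-13))/(-51 + B) = (B - 1/13*(-11))/(-51 + B) = (B + 11/13)/(-51 + B) = (11/13 + B)/(-51 + B))
28670/(-43720) - g(58) = 28670/(-43720) - (11/13 + 58)/(-51 + 58) = 28670*(-1/43720) - 765/(7*13) = -2867/4372 - 765/(7*13) = -2867/4372 - 1*765/91 = -2867/4372 - 765/91 = -3605477/397852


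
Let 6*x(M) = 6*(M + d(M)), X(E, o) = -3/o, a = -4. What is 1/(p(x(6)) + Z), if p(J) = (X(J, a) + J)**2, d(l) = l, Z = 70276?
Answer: 16/1127017 ≈ 1.4197e-5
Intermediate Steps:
x(M) = 2*M (x(M) = (6*(M + M))/6 = (6*(2*M))/6 = (12*M)/6 = 2*M)
p(J) = (3/4 + J)**2 (p(J) = (-3/(-4) + J)**2 = (-3*(-1/4) + J)**2 = (3/4 + J)**2)
1/(p(x(6)) + Z) = 1/((3 + 4*(2*6))**2/16 + 70276) = 1/((3 + 4*12)**2/16 + 70276) = 1/((3 + 48)**2/16 + 70276) = 1/((1/16)*51**2 + 70276) = 1/((1/16)*2601 + 70276) = 1/(2601/16 + 70276) = 1/(1127017/16) = 16/1127017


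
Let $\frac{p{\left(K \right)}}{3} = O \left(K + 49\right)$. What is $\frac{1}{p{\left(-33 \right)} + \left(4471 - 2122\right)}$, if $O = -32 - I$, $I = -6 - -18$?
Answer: $\frac{1}{237} \approx 0.0042194$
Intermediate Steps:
$I = 12$ ($I = -6 + 18 = 12$)
$O = -44$ ($O = -32 - 12 = -44$)
$p{\left(K \right)} = -6468 - 132 K$ ($p{\left(K \right)} = 3 \left(- 44 \left(K + 49\right)\right) = 3 \left(- 44 \left(49 + K\right)\right) = 3 \left(-2156 - 44 K\right) = -6468 - 132 K$)
$\frac{1}{p{\left(-33 \right)} + \left(4471 - 2122\right)} = \frac{1}{\left(-6468 - -4356\right) + \left(4471 - 2122\right)} = \frac{1}{\left(-6468 + 4356\right) + \left(4471 - 2122\right)} = \frac{1}{-2112 + 2349} = \frac{1}{237}$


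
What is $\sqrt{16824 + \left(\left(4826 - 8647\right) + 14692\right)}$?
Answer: $\sqrt{27695} \approx 166.42$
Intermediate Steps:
$\sqrt{16824 + \left(\left(4826 - 8647\right) + 14692\right)} = \sqrt{16824 + \left(-3821 + 14692\right)} = \sqrt{16824 + 10871} = \sqrt{27695}$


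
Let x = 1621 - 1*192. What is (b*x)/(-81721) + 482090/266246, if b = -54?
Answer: 29971007863/10878944683 ≈ 2.7550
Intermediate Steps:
x = 1429 (x = 1621 - 192 = 1429)
(b*x)/(-81721) + 482090/266246 = -54*1429/(-81721) + 482090/266246 = -77166*(-1/81721) + 482090*(1/266246) = 77166/81721 + 241045/133123 = 29971007863/10878944683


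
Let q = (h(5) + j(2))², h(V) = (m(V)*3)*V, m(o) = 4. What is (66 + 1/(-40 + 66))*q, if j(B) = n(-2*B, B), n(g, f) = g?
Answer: 2692256/13 ≈ 2.0710e+5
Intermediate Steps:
j(B) = -2*B
h(V) = 12*V (h(V) = (4*3)*V = 12*V)
q = 3136 (q = (12*5 - 2*2)² = (60 - 4)² = 56² = 3136)
(66 + 1/(-40 + 66))*q = (66 + 1/(-40 + 66))*3136 = (66 + 1/26)*3136 = (1717/26)*3136 = 2692256/13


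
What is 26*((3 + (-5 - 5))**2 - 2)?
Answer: 1222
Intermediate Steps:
26*((3 + (-5 - 5))**2 - 2) = 26*((3 - 10)**2 - 2) = 26*((-7)**2 - 2) = 26*(49 - 2) = 26*47 = 1222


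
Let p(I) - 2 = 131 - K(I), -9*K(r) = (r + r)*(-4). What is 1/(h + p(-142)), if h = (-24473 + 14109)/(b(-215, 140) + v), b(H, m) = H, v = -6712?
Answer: 20781/5417989 ≈ 0.0038356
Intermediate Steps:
K(r) = 8*r/9 (K(r) = -(r + r)*(-4)/9 = -2*r*(-4)/9 = -(-8)*r/9 = 8*r/9)
p(I) = 133 - 8*I/9 (p(I) = 2 + (131 - 8*I/9) = 133 - 8*I/9)
h = 10364/6927 (h = (-24473 + 14109)/(-215 - 6712) = -10364/(-6927) = -10364*(-1/6927) = 10364/6927 ≈ 1.4962)
1/(h + p(-142)) = 1/(10364/6927 + (133 - 8/9*(-142))) = 1/(10364/6927 + (133 + 1136/9)) = 1/(10364/6927 + 2333/9) = 1/(5417989/20781) = 20781/5417989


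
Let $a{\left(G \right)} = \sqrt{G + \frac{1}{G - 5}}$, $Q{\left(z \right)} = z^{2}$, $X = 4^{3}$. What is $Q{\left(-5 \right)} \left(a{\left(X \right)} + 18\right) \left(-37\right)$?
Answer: $-16650 - \frac{925 \sqrt{222843}}{59} \approx -24051.0$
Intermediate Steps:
$X = 64$
$a{\left(G \right)} = \sqrt{G + \frac{1}{-5 + G}}$
$Q{\left(-5 \right)} \left(a{\left(X \right)} + 18\right) \left(-37\right) = \left(-5\right)^{2} \left(\sqrt{\frac{1 + 64 \left(-5 + 64\right)}{-5 + 64}} + 18\right) \left(-37\right) = 25 \left(\sqrt{\frac{1 + 64 \cdot 59}{59}} + 18\right) \left(-37\right) = 25 \left(\sqrt{\frac{1 + 3776}{59}} + 18\right) \left(-37\right) = 25 \left(\sqrt{\frac{1}{59} \cdot 3777} + 18\right) \left(-37\right) = 25 \left(\sqrt{\frac{3777}{59}} + 18\right) \left(-37\right) = 25 \left(\frac{\sqrt{222843}}{59} + 18\right) \left(-37\right) = 25 \left(18 + \frac{\sqrt{222843}}{59}\right) \left(-37\right) = \left(450 + \frac{25 \sqrt{222843}}{59}\right) \left(-37\right) = -16650 - \frac{925 \sqrt{222843}}{59}$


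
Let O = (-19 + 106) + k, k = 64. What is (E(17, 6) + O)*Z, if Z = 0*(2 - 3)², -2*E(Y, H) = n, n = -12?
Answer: 0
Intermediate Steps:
E(Y, H) = 6 (E(Y, H) = -½*(-12) = 6)
O = 151 (O = (-19 + 106) + 64 = 87 + 64 = 151)
Z = 0 (Z = 0*(-1)² = 0*1 = 0)
(E(17, 6) + O)*Z = (6 + 151)*0 = 157*0 = 0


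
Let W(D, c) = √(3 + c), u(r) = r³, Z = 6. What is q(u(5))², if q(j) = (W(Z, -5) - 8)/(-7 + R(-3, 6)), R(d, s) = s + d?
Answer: 31/8 - I*√2 ≈ 3.875 - 1.4142*I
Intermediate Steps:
R(d, s) = d + s
q(j) = 2 - I*√2/4 (q(j) = (√(3 - 5) - 8)/(-7 + (-3 + 6)) = (√(-2) - 8)/(-7 + 3) = (I*√2 - 8)/(-4) = (-8 + I*√2)*(-¼) = 2 - I*√2/4)
q(u(5))² = (2 - I*√2/4)²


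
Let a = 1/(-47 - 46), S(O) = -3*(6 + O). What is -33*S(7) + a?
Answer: 119690/93 ≈ 1287.0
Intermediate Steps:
S(O) = -18 - 3*O
a = -1/93 (a = 1/(-93) = -1/93 ≈ -0.010753)
-33*S(7) + a = -33*(-18 - 3*7) - 1/93 = -33*(-18 - 21) - 1/93 = -33*(-39) - 1/93 = 1287 - 1/93 = 119690/93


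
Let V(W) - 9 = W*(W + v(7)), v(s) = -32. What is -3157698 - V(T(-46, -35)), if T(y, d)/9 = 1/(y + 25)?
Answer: -154728324/49 ≈ -3.1577e+6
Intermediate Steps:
T(y, d) = 9/(25 + y) (T(y, d) = 9/(y + 25) = 9/(25 + y))
V(W) = 9 + W*(-32 + W) (V(W) = 9 + W*(W - 32) = 9 + W*(-32 + W))
-3157698 - V(T(-46, -35)) = -3157698 - (9 + (9/(25 - 46))**2 - 288/(25 - 46)) = -3157698 - (9 + (9/(-21))**2 - 288/(-21)) = -3157698 - (9 + (9*(-1/21))**2 - 288*(-1)/21) = -3157698 - (9 + (-3/7)**2 - 32*(-3/7)) = -3157698 - (9 + 9/49 + 96/7) = -3157698 - 1*1122/49 = -3157698 - 1122/49 = -154728324/49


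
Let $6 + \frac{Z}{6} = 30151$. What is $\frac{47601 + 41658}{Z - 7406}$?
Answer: $\frac{89259}{173464} \approx 0.51457$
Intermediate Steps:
$Z = 180870$ ($Z = -36 + 6 \cdot 30151 = -36 + 180906 = 180870$)
$\frac{47601 + 41658}{Z - 7406} = \frac{47601 + 41658}{180870 - 7406} = \frac{89259}{173464}$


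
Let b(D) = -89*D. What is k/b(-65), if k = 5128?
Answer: 5128/5785 ≈ 0.88643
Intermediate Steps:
k/b(-65) = 5128/((-89*(-65))) = 5128/5785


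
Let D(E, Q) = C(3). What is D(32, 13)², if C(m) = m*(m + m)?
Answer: 324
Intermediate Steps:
C(m) = 2*m² (C(m) = m*(2*m) = 2*m²)
D(E, Q) = 18 (D(E, Q) = 2*3² = 2*9 = 18)
D(32, 13)² = 18² = 324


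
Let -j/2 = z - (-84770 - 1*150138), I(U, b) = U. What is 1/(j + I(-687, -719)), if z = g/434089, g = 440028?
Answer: -434089/204241056823 ≈ -2.1254e-6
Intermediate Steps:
z = 440028/434089 ≈ 1.0137
j = -203942837680/434089 (j = -2*(440028/434089 - (-84770 - 1*150138)) = -2*(440028/434089 - (-84770 - 150138)) = -2*(440028/434089 - 1*(-234908)) = -2*(440028/434089 + 234908) = -2*101971418840/434089 = -203942837680/434089 ≈ -4.6982e+5)
1/(j + I(-687, -719)) = 1/(-203942837680/434089 - 687) = 1/(-204241056823/434089) = -434089/204241056823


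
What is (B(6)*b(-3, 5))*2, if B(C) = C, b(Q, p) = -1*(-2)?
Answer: 24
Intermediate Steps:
b(Q, p) = 2
(B(6)*b(-3, 5))*2 = (6*2)*2 = 12*2 = 24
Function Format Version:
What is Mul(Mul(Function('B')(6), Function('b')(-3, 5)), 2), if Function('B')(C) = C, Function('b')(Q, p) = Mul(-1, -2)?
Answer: 24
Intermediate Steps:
Function('b')(Q, p) = 2
Mul(Mul(Function('B')(6), Function('b')(-3, 5)), 2) = Mul(Mul(6, 2), 2) = Mul(12, 2) = 24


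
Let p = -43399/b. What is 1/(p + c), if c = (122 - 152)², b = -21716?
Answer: 21716/19587799 ≈ 0.0011087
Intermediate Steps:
p = 43399/21716 (p = -43399/(-21716) = -43399*(-1/21716) = 43399/21716 ≈ 1.9985)
c = 900 (c = (-30)² = 900)
1/(p + c) = 1/(43399/21716 + 900) = 1/(19587799/21716) = 21716/19587799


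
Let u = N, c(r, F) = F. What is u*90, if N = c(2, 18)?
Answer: 1620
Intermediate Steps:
N = 18
u = 18
u*90 = 18*90 = 1620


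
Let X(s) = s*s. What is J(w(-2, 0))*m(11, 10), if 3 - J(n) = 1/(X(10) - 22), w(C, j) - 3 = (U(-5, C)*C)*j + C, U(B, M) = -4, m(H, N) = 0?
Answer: 0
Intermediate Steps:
X(s) = s**2
w(C, j) = 3 + C - 4*C*j (w(C, j) = 3 + ((-4*C)*j + C) = 3 + (-4*C*j + C) = 3 + (C - 4*C*j) = 3 + C - 4*C*j)
J(n) = 233/78 (J(n) = 3 - 1/(10**2 - 22) = 3 - 1/(100 - 22) = 3 - 1/78 = 233/78)
J(w(-2, 0))*m(11, 10) = (233/78)*0 = 0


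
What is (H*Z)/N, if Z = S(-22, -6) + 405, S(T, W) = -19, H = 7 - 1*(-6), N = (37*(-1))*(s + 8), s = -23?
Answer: 5018/555 ≈ 9.0414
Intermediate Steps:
N = 555 (N = (37*(-1))*(-23 + 8) = -37*(-15) = 555)
H = 13 (H = 7 + 6 = 13)
Z = 386 (Z = -19 + 405 = 386)
(H*Z)/N = (13*386)/555 = 5018*(1/555) = 5018/555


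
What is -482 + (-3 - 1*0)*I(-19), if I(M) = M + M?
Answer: -368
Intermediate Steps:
I(M) = 2*M
-482 + (-3 - 1*0)*I(-19) = -482 + (-3 - 1*0)*(2*(-19)) = -482 + (-3 + 0)*(-38) = -482 - 3*(-38) = -482 + 114 = -368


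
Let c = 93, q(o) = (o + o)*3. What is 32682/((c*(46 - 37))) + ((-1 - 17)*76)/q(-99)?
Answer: 126902/3069 ≈ 41.350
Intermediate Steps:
q(o) = 6*o (q(o) = (2*o)*3 = 6*o)
32682/((c*(46 - 37))) + ((-1 - 17)*76)/q(-99) = 32682/((93*(46 - 37))) + ((-1 - 17)*76)/((6*(-99))) = 32682/((93*9)) - 18*76/(-594) = 32682/837 - 1368*(-1/594) = 32682*(1/837) + 76/33 = 10894/279 + 76/33 = 126902/3069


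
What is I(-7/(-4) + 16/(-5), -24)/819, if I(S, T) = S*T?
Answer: 58/1365 ≈ 0.042491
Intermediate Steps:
I(-7/(-4) + 16/(-5), -24)/819 = ((-7/(-4) + 16/(-5))*(-24))/819 = ((-7*(-¼) + 16*(-⅕))*(-24))*(1/819) = ((7/4 - 16/5)*(-24))*(1/819) = -29/20*(-24)*(1/819) = (174/5)*(1/819) = 58/1365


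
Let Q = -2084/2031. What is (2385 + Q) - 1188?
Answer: 2429023/2031 ≈ 1196.0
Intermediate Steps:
Q = -2084/2031 (Q = -2084*1/2031 = -2084/2031 ≈ -1.0261)
(2385 + Q) - 1188 = (2385 - 2084/2031) - 1188 = 4841851/2031 - 1188 = 2429023/2031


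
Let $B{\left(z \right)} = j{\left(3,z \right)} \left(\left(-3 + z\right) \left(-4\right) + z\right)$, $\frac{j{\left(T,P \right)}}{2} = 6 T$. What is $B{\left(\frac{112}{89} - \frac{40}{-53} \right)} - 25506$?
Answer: $- \frac{119299626}{4717} \approx -25291.0$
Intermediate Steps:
$j{\left(T,P \right)} = 12 T$ ($j{\left(T,P \right)} = 2 \cdot 6 T = 12 T$)
$B{\left(z \right)} = 432 - 108 z$ ($B{\left(z \right)} = 12 \cdot 3 \left(\left(-3 + z\right) \left(-4\right) + z\right) = 36 \left(\left(12 - 4 z\right) + z\right) = 36 \left(12 - 3 z\right) = 432 - 108 z$)
$B{\left(\frac{112}{89} - \frac{40}{-53} \right)} - 25506 = \left(432 - 108 \left(\frac{112}{89} - \frac{40}{-53}\right)\right) - 25506 = \left(432 - 108 \left(112 \cdot \frac{1}{89} - - \frac{40}{53}\right)\right) - 25506 = \left(432 - 108 \left(\frac{112}{89} + \frac{40}{53}\right)\right) - 25506 = \left(432 - \frac{1025568}{4717}\right) - 25506 = \frac{1012176}{4717} - 25506 = - \frac{119299626}{4717}$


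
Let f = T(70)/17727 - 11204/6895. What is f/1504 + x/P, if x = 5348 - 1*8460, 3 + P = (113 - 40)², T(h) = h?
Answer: -143283868519607/244770188465040 ≈ -0.58538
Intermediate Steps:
P = 5326 (P = -3 + (113 - 40)² = -3 + 73² = -3 + 5329 = 5326)
f = -198130658/122227665 (f = 70/17727 - 11204/6895 = -198130658/122227665 ≈ -1.6210)
x = -3112 (x = 5348 - 8460 = -3112)
f/1504 + x/P = -198130658/122227665/1504 - 3112/5326 = -198130658/122227665*1/1504 - 3112*1/5326 = -99065329/91915204080 - 1556/2663 = -143283868519607/244770188465040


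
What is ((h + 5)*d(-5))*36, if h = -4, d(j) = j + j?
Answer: -360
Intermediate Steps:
d(j) = 2*j
((h + 5)*d(-5))*36 = ((-4 + 5)*(2*(-5)))*36 = (1*(-10))*36 = -10*36 = -360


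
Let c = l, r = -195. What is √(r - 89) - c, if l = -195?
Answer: 195 + 2*I*√71 ≈ 195.0 + 16.852*I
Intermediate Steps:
c = -195
√(r - 89) - c = √(-195 - 89) - 1*(-195) = √(-284) + 195 = 2*I*√71 + 195 = 195 + 2*I*√71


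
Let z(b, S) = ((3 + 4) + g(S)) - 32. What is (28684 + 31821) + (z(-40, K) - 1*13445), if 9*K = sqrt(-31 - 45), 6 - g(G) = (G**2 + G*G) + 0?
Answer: 3810473/81 ≈ 47043.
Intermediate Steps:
g(G) = 6 - 2*G**2 (g(G) = 6 - ((G**2 + G*G) + 0) = 6 - ((G**2 + G**2) + 0) = 6 - (2*G**2 + 0) = 6 - 2*G**2)
K = 2*I*sqrt(19)/9 (K = sqrt(-31 - 45)/9 = sqrt(-76)/9 = (2*I*sqrt(19))/9 = 2*I*sqrt(19)/9 ≈ 0.96864*I)
z(b, S) = -19 - 2*S**2 (z(b, S) = ((3 + 4) + (6 - 2*S**2)) - 32 = (7 + (6 - 2*S**2)) - 32 = (13 - 2*S**2) - 32 = -19 - 2*S**2)
(28684 + 31821) + (z(-40, K) - 1*13445) = (28684 + 31821) + ((-19 - 2*(2*I*sqrt(19)/9)**2) - 1*13445) = 60505 + ((-19 - 2*(-76/81)) - 13445) = 60505 + ((-19 + 152/81) - 13445) = 60505 + (-1387/81 - 13445) = 60505 - 1090432/81 = 3810473/81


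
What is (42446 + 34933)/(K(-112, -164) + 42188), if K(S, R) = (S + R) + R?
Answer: 25793/13916 ≈ 1.8535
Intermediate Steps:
K(S, R) = S + 2*R (K(S, R) = (R + S) + R = S + 2*R)
(42446 + 34933)/(K(-112, -164) + 42188) = (42446 + 34933)/((-112 + 2*(-164)) + 42188) = 77379/((-112 - 328) + 42188) = 77379/(-440 + 42188) = 77379/41748 = 77379*(1/41748) = 25793/13916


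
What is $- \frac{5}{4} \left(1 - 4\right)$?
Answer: $\frac{15}{4} \approx 3.75$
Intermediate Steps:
$- \frac{5}{4} \left(1 - 4\right) = \left(-5\right) \frac{1}{4} \left(1 - 4\right) = \left(- \frac{5}{4}\right) \left(-3\right) = \frac{15}{4}$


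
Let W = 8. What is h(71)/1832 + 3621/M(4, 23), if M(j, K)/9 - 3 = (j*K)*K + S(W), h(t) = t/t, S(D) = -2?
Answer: 2217575/11635032 ≈ 0.19059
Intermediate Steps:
h(t) = 1
M(j, K) = 9 + 9*j*K**2 (M(j, K) = 27 + 9*((j*K)*K - 2) = 27 + 9*((K*j)*K - 2) = 27 + 9*(j*K**2 - 2) = 27 + 9*(-2 + j*K**2) = 27 + (-18 + 9*j*K**2) = 9 + 9*j*K**2)
h(71)/1832 + 3621/M(4, 23) = 1/1832 + 3621/(9 + 9*4*23**2) = 1*(1/1832) + 3621/(9 + 9*4*529) = 1/1832 + 3621/(9 + 19044) = 1/1832 + 3621/19053 = 1/1832 + 3621*(1/19053) = 1/1832 + 1207/6351 = 2217575/11635032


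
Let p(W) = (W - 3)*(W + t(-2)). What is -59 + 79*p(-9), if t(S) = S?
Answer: 10369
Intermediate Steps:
p(W) = (-3 + W)*(-2 + W) (p(W) = (W - 3)*(W - 2) = (-3 + W)*(-2 + W))
-59 + 79*p(-9) = -59 + 79*(6 + (-9)**2 - 5*(-9)) = -59 + 79*(6 + 81 + 45) = -59 + 79*132 = -59 + 10428 = 10369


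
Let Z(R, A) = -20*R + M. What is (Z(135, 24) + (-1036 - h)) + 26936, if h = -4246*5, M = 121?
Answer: 44551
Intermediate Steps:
Z(R, A) = 121 - 20*R (Z(R, A) = -20*R + 121 = 121 - 20*R)
h = -21230 (h = -11*1930 = -21230)
(Z(135, 24) + (-1036 - h)) + 26936 = ((121 - 20*135) + (-1036 - 1*(-21230))) + 26936 = ((121 - 2700) + (-1036 + 21230)) + 26936 = (-2579 + 20194) + 26936 = 17615 + 26936 = 44551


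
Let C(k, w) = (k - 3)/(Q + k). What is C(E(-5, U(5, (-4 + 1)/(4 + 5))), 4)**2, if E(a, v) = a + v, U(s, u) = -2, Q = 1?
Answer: 25/9 ≈ 2.7778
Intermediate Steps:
C(k, w) = (-3 + k)/(1 + k) (C(k, w) = (k - 3)/(1 + k) = (-3 + k)/(1 + k))
C(E(-5, U(5, (-4 + 1)/(4 + 5))), 4)**2 = ((-3 + (-5 - 2))/(1 + (-5 - 2)))**2 = ((-3 - 7)/(1 - 7))**2 = (-10/(-6))**2 = (-1/6*(-10))**2 = (5/3)**2 = 25/9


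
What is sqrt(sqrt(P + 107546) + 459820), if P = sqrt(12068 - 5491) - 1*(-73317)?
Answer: sqrt(459820 + sqrt(180863 + sqrt(6577))) ≈ 678.41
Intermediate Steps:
P = 73317 + sqrt(6577) (P = sqrt(6577) + 73317 = 73317 + sqrt(6577) ≈ 73398.)
sqrt(sqrt(P + 107546) + 459820) = sqrt(sqrt((73317 + sqrt(6577)) + 107546) + 459820) = sqrt(sqrt(180863 + sqrt(6577)) + 459820) = sqrt(459820 + sqrt(180863 + sqrt(6577)))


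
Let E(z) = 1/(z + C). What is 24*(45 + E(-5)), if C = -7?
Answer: 1078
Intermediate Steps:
E(z) = 1/(-7 + z) (E(z) = 1/(z - 7) = 1/(-7 + z))
24*(45 + E(-5)) = 24*(45 + 1/(-7 - 5)) = 24*(45 + 1/(-12)) = 24*(45 - 1/12) = 24*(539/12) = 1078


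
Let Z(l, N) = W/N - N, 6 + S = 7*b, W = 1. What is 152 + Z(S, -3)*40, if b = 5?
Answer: 776/3 ≈ 258.67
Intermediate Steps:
S = 29 (S = -6 + 7*5 = -6 + 35 = 29)
Z(l, N) = 1/N - N
152 + Z(S, -3)*40 = 152 + (1/(-3) - 1*(-3))*40 = 152 + (-⅓ + 3)*40 = 152 + (8/3)*40 = 152 + 320/3 = 776/3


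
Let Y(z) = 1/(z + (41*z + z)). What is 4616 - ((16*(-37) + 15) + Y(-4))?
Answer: 893197/172 ≈ 5193.0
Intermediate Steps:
Y(z) = 1/(43*z) (Y(z) = 1/(z + 42*z) = 1/(43*z))
4616 - ((16*(-37) + 15) + Y(-4)) = 4616 - ((16*(-37) + 15) + (1/43)/(-4)) = 4616 - ((-592 + 15) + (1/43)*(-¼)) = 4616 - (-577 - 1/172) = 4616 - 1*(-99245/172) = 4616 + 99245/172 = 893197/172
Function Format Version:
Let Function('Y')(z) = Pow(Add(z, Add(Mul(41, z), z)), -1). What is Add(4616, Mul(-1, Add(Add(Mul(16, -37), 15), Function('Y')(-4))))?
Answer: Rational(893197, 172) ≈ 5193.0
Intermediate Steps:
Function('Y')(z) = Mul(Rational(1, 43), Pow(z, -1)) (Function('Y')(z) = Pow(Add(z, Mul(42, z)), -1) = Pow(Mul(43, z), -1) = Mul(Rational(1, 43), Pow(z, -1)))
Add(4616, Mul(-1, Add(Add(Mul(16, -37), 15), Function('Y')(-4)))) = Add(4616, Mul(-1, Add(Add(Mul(16, -37), 15), Mul(Rational(1, 43), Pow(-4, -1))))) = Add(4616, Mul(-1, Add(Add(-592, 15), Mul(Rational(1, 43), Rational(-1, 4))))) = Add(4616, Mul(-1, Add(-577, Rational(-1, 172)))) = Add(4616, Mul(-1, Rational(-99245, 172))) = Add(4616, Rational(99245, 172)) = Rational(893197, 172)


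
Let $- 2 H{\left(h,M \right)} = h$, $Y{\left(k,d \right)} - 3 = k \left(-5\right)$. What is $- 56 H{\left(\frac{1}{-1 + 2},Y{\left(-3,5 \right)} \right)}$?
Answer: $28$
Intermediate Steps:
$Y{\left(k,d \right)} = 3 - 5 k$ ($Y{\left(k,d \right)} = 3 + k \left(-5\right) = 3 - 5 k$)
$H{\left(h,M \right)} = - \frac{h}{2}$
$- 56 H{\left(\frac{1}{-1 + 2},Y{\left(-3,5 \right)} \right)} = - 56 \left(- \frac{1}{2 \left(-1 + 2\right)}\right) = - 56 \left(- \frac{1}{2 \cdot 1}\right) = - 56 \left(\left(- \frac{1}{2}\right) 1\right) = \left(-56\right) \left(- \frac{1}{2}\right) = 28$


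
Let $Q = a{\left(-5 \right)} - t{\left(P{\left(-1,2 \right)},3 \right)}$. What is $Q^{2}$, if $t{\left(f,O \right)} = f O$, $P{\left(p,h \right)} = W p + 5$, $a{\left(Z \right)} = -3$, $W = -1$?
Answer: $441$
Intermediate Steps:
$P{\left(p,h \right)} = 5 - p$ ($P{\left(p,h \right)} = - p + 5 = 5 - p$)
$t{\left(f,O \right)} = O f$
$Q = -21$ ($Q = -3 - 3 \left(5 - -1\right) = -3 - 3 \left(5 + 1\right) = -3 - 3 \cdot 6 = -3 - 18 = -21$)
$Q^{2} = \left(-21\right)^{2} = 441$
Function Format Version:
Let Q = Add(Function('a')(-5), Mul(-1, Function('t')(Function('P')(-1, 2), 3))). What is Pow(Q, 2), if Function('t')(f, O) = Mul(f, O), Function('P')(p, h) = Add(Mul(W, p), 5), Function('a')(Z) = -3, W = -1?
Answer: 441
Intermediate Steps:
Function('P')(p, h) = Add(5, Mul(-1, p)) (Function('P')(p, h) = Add(Mul(-1, p), 5) = Add(5, Mul(-1, p)))
Function('t')(f, O) = Mul(O, f)
Q = -21 (Q = Add(-3, Mul(-1, Mul(3, Add(5, Mul(-1, -1))))) = Add(-3, Mul(-1, Mul(3, Add(5, 1)))) = Add(-3, Mul(-1, Mul(3, 6))) = Add(-3, Mul(-1, 18)) = Add(-3, -18) = -21)
Pow(Q, 2) = Pow(-21, 2) = 441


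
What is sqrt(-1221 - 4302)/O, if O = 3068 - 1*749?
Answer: I*sqrt(5523)/2319 ≈ 0.032047*I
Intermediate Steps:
O = 2319 (O = 3068 - 749 = 2319)
sqrt(-1221 - 4302)/O = sqrt(-1221 - 4302)/2319 = sqrt(-5523)*(1/2319) = (I*sqrt(5523))*(1/2319) = I*sqrt(5523)/2319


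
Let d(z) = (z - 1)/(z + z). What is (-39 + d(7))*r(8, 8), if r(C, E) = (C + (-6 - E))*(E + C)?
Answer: 25920/7 ≈ 3702.9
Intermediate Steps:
r(C, E) = (C + E)*(-6 + C - E) (r(C, E) = (-6 + C - E)*(C + E) = (C + E)*(-6 + C - E))
d(z) = (-1 + z)/(2*z) (d(z) = (-1 + z)/((2*z)) = (-1 + z)*(1/(2*z)) = (-1 + z)/(2*z))
(-39 + d(7))*r(8, 8) = (-39 + (½)*(-1 + 7)/7)*(8² - 1*8² - 6*8 - 6*8) = (-39 + (½)*(⅐)*6)*(64 - 1*64 - 48 - 48) = (-39 + 3/7)*(64 - 64 - 48 - 48) = -270/7*(-96) = 25920/7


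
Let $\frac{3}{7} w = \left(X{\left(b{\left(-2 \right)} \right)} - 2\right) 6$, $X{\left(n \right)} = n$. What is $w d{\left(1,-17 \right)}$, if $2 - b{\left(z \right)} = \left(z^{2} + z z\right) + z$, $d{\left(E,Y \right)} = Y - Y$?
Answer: $0$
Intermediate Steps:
$d{\left(E,Y \right)} = 0$
$b{\left(z \right)} = 2 - z - 2 z^{2}$ ($b{\left(z \right)} = 2 - \left(\left(z^{2} + z z\right) + z\right) = 2 - \left(\left(z^{2} + z^{2}\right) + z\right) = 2 - \left(2 z^{2} + z\right) = 2 - \left(z + 2 z^{2}\right) = 2 - z - 2 z^{2}$)
$w = -84$ ($w = \frac{7 \left(\left(2 - -2 - 2 \left(-2\right)^{2}\right) - 2\right) 6}{3} = \frac{7 \left(\left(2 + 2 - 8\right) - 2\right) 6}{3} = \frac{7 \left(-4 - 2\right) 6}{3} = \frac{7 \left(\left(-6\right) 6\right)}{3} = \frac{7}{3} \left(-36\right) = -84$)
$w d{\left(1,-17 \right)} = \left(-84\right) 0 = 0$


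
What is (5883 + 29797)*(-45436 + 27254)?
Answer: -648733760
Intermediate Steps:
(5883 + 29797)*(-45436 + 27254) = 35680*(-18182) = -648733760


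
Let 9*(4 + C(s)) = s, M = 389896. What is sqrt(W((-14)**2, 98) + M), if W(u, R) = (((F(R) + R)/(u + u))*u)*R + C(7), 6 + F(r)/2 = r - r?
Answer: sqrt(3546961)/3 ≈ 627.78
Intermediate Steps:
F(r) = -12 (F(r) = -12 + 2*(r - r) = -12 + 2*0 = -12 + 0 = -12)
C(s) = -4 + s/9
W(u, R) = -29/9 + R*(-6 + R/2) (W(u, R) = (((-12 + R)/(u + u))*u)*R + (-4 + (1/9)*7) = (((-12 + R)/((2*u)))*u)*R + (-4 + 7/9) = (((-12 + R)*(1/(2*u)))*u)*R - 29/9 = (((-12 + R)/(2*u))*u)*R - 29/9 = (-6 + R/2)*R - 29/9 = R*(-6 + R/2) - 29/9 = -29/9 + R*(-6 + R/2))
sqrt(W((-14)**2, 98) + M) = sqrt((-29/9 + (1/2)*98**2 - 6*98) + 389896) = sqrt((-29/9 + (1/2)*9604 - 588) + 389896) = sqrt((-29/9 + 4802 - 588) + 389896) = sqrt(37897/9 + 389896) = sqrt(3546961/9) = sqrt(3546961)/3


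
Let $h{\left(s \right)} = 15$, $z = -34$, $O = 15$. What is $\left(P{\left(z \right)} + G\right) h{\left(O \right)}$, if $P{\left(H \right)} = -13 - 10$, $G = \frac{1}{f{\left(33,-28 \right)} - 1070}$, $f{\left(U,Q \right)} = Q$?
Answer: $- \frac{126275}{366} \approx -345.01$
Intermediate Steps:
$G = - \frac{1}{1098}$ ($G = \frac{1}{-28 - 1070} = \frac{1}{-1098} = - \frac{1}{1098} \approx -0.00091075$)
$P{\left(H \right)} = -23$
$\left(P{\left(z \right)} + G\right) h{\left(O \right)} = \left(-23 - \frac{1}{1098}\right) 15 = \left(- \frac{25255}{1098}\right) 15 = - \frac{126275}{366}$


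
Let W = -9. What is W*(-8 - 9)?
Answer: 153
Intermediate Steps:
W*(-8 - 9) = -9*(-8 - 9) = -9*(-17) = 153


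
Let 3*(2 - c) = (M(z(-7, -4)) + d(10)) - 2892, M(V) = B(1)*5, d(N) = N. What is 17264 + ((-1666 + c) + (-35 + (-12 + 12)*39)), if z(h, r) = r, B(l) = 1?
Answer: 16524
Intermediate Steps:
M(V) = 5 (M(V) = 1*5 = 5)
c = 961 (c = 2 - ((5 + 10) - 2892)/3 = 2 - (15 - 2892)/3 = 2 - 1/3*(-2877) = 2 + 959 = 961)
17264 + ((-1666 + c) + (-35 + (-12 + 12)*39)) = 17264 + ((-1666 + 961) + (-35 + (-12 + 12)*39)) = 17264 + (-705 + (-35 + 0*39)) = 17264 + (-705 + (-35 + 0)) = 17264 + (-705 - 35) = 17264 - 740 = 16524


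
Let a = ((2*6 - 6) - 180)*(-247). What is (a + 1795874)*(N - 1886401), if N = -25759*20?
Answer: -4416152025012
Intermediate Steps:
a = 42978 (a = ((12 - 6) - 180)*(-247) = (6 - 180)*(-247) = -174*(-247) = 42978)
N = -515180 (N = -1*515180 = -515180)
(a + 1795874)*(N - 1886401) = (42978 + 1795874)*(-515180 - 1886401) = 1838852*(-2401581) = -4416152025012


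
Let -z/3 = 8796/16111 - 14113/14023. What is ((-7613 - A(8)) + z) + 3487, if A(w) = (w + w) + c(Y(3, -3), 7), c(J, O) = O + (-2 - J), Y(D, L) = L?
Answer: -937274810245/225924553 ≈ -4148.6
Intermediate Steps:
c(J, O) = -2 + O - J
A(w) = 8 + 2*w (A(w) = (w + w) + (-2 + 7 - 1*(-3)) = 2*w + (-2 + 7 + 3) = 2*w + 8 = 8 + 2*w)
z = 312084705/225924553 (z = -3*(8796/16111 - 14113/14023) = -3*(-104028235/225924553) = 312084705/225924553 ≈ 1.3814)
((-7613 - A(8)) + z) + 3487 = ((-7613 - (8 + 2*8)) + 312084705/225924553) + 3487 = ((-7613 - (8 + 16)) + 312084705/225924553) + 3487 = ((-7613 - 1*24) + 312084705/225924553) + 3487 = ((-7613 - 24) + 312084705/225924553) + 3487 = (-7637 + 312084705/225924553) + 3487 = -1725073726556/225924553 + 3487 = -937274810245/225924553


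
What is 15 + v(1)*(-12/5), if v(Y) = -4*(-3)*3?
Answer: -357/5 ≈ -71.400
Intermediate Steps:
v(Y) = 36 (v(Y) = 12*3 = 36)
15 + v(1)*(-12/5) = 15 + 36*(-12/5) = 15 - 432/5 = -357/5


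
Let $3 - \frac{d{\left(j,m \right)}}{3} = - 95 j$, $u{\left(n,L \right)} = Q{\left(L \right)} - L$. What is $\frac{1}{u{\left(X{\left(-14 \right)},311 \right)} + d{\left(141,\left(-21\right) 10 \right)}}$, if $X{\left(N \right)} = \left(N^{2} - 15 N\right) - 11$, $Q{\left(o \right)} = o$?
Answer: $\frac{1}{40194} \approx 2.4879 \cdot 10^{-5}$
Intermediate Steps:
$X{\left(N \right)} = -11 + N^{2} - 15 N$
$u{\left(n,L \right)} = 0$ ($u{\left(n,L \right)} = L - L = 0$)
$d{\left(j,m \right)} = 9 + 285 j$ ($d{\left(j,m \right)} = 9 - 3 \left(- 95 j\right) = 9 + 285 j$)
$\frac{1}{u{\left(X{\left(-14 \right)},311 \right)} + d{\left(141,\left(-21\right) 10 \right)}} = \frac{1}{0 + \left(9 + 285 \cdot 141\right)} = \frac{1}{0 + \left(9 + 40185\right)} = \frac{1}{0 + 40194} = \frac{1}{40194}$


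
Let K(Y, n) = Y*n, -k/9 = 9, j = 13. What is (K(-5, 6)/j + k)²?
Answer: 1172889/169 ≈ 6940.2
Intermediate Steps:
k = -81 (k = -9*9 = -81)
(K(-5, 6)/j + k)² = (-5*6/13 - 81)² = (-30*1/13 - 81)² = (-30/13 - 81)² = (-1083/13)² = 1172889/169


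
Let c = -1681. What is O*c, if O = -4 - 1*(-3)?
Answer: 1681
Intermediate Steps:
O = -1 (O = -4 + 3 = -1)
O*c = -1*(-1681) = 1681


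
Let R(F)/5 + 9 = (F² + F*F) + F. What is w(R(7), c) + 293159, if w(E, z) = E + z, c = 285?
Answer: 293924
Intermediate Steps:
R(F) = -45 + 5*F + 10*F² (R(F) = -45 + 5*((F² + F*F) + F) = -45 + 5*((F² + F²) + F) = -45 + 5*(2*F² + F) = -45 + 5*(F + 2*F²) = -45 + (5*F + 10*F²) = -45 + 5*F + 10*F²)
w(R(7), c) + 293159 = ((-45 + 5*7 + 10*7²) + 285) + 293159 = ((-45 + 35 + 10*49) + 285) + 293159 = ((-45 + 35 + 490) + 285) + 293159 = (480 + 285) + 293159 = 765 + 293159 = 293924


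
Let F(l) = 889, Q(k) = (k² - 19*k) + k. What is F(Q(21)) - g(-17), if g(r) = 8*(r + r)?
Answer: 1161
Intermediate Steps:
g(r) = 16*r (g(r) = 8*(2*r) = 16*r)
Q(k) = k² - 18*k
F(Q(21)) - g(-17) = 889 - 16*(-17) = 889 - 1*(-272) = 889 + 272 = 1161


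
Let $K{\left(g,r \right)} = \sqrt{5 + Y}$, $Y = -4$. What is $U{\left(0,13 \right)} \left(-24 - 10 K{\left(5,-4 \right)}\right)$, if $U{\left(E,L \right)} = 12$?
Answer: $-408$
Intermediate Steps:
$K{\left(g,r \right)} = 1$ ($K{\left(g,r \right)} = \sqrt{5 - 4} = \sqrt{1} = 1$)
$U{\left(0,13 \right)} \left(-24 - 10 K{\left(5,-4 \right)}\right) = 12 \left(-24 - 10\right) = 12 \left(-34\right) = -408$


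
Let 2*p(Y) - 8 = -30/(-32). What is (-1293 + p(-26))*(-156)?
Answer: 1608087/8 ≈ 2.0101e+5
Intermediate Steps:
p(Y) = 143/32 (p(Y) = 4 + (-30/(-32))/2 = 4 + (-30*(-1/32))/2 = 4 + (1/2)*(15/16) = 4 + 15/32 = 143/32)
(-1293 + p(-26))*(-156) = (-1293 + 143/32)*(-156) = -41233/32*(-156) = 1608087/8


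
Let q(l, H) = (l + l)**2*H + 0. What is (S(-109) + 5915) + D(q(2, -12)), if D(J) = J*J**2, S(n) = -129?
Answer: -7072102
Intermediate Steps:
q(l, H) = 4*H*l**2 (q(l, H) = (2*l)**2*H + 0 = (4*l**2)*H + 0 = 4*H*l**2 + 0 = 4*H*l**2)
D(J) = J**3
(S(-109) + 5915) + D(q(2, -12)) = (-129 + 5915) + (4*(-12)*2**2)**3 = 5786 + (4*(-12)*4)**3 = 5786 + (-192)**3 = 5786 - 7077888 = -7072102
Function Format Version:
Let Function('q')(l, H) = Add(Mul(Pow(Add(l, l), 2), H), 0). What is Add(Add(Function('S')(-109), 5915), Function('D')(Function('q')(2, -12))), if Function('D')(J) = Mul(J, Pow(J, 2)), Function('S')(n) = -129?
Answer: -7072102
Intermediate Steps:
Function('q')(l, H) = Mul(4, H, Pow(l, 2)) (Function('q')(l, H) = Add(Mul(Pow(Mul(2, l), 2), H), 0) = Add(Mul(Mul(4, Pow(l, 2)), H), 0) = Add(Mul(4, H, Pow(l, 2)), 0) = Mul(4, H, Pow(l, 2)))
Function('D')(J) = Pow(J, 3)
Add(Add(Function('S')(-109), 5915), Function('D')(Function('q')(2, -12))) = Add(Add(-129, 5915), Pow(Mul(4, -12, Pow(2, 2)), 3)) = Add(5786, Pow(Mul(4, -12, 4), 3)) = Add(5786, Pow(-192, 3)) = Add(5786, -7077888) = -7072102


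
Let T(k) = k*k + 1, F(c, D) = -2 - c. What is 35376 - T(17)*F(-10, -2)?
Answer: 33056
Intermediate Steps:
T(k) = 1 + k**2 (T(k) = k**2 + 1 = 1 + k**2)
35376 - T(17)*F(-10, -2) = 35376 - (1 + 17**2)*(-2 - 1*(-10)) = 35376 - (1 + 289)*(-2 + 10) = 35376 - 290*8 = 35376 - 1*2320 = 35376 - 2320 = 33056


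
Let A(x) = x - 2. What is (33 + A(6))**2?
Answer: 1369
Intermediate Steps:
A(x) = -2 + x
(33 + A(6))**2 = (33 + (-2 + 6))**2 = (33 + 4)**2 = 37**2 = 1369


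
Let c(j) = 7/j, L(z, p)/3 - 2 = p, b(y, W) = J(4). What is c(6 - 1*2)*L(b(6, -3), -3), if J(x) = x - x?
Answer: -21/4 ≈ -5.2500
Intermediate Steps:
J(x) = 0
b(y, W) = 0
L(z, p) = 6 + 3*p
c(6 - 1*2)*L(b(6, -3), -3) = (7/(6 - 1*2))*(6 + 3*(-3)) = (7/(6 - 2))*(6 - 9) = (7/4)*(-3) = -21/4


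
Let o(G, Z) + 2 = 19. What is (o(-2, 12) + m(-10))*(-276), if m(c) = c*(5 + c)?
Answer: -18492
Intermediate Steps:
o(G, Z) = 17 (o(G, Z) = -2 + 19 = 17)
(o(-2, 12) + m(-10))*(-276) = (17 - 10*(5 - 10))*(-276) = (17 - 10*(-5))*(-276) = (17 + 50)*(-276) = 67*(-276) = -18492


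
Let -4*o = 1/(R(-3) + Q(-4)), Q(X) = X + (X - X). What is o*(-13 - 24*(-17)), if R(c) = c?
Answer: 395/28 ≈ 14.107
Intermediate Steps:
Q(X) = X (Q(X) = X + 0 = X)
o = 1/28 (o = -1/(4*(-3 - 4)) = -¼/(-7) = -¼*(-⅐) = 1/28 ≈ 0.035714)
o*(-13 - 24*(-17)) = (-13 - 24*(-17))/28 = (-13 + 408)/28 = (1/28)*395 = 395/28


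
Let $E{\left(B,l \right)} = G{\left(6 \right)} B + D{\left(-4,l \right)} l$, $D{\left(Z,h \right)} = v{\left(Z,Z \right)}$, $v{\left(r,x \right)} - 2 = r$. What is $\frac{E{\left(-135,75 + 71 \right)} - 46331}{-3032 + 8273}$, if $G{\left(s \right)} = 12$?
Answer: $- \frac{16081}{1747} \approx -9.2049$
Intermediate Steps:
$v{\left(r,x \right)} = 2 + r$
$D{\left(Z,h \right)} = 2 + Z$
$E{\left(B,l \right)} = - 2 l + 12 B$ ($E{\left(B,l \right)} = 12 B + \left(2 - 4\right) l = 12 B - 2 l = - 2 l + 12 B$)
$\frac{E{\left(-135,75 + 71 \right)} - 46331}{-3032 + 8273} = \frac{\left(- 2 \left(75 + 71\right) + 12 \left(-135\right)\right) - 46331}{-3032 + 8273} = \frac{\left(\left(-2\right) 146 - 1620\right) - 46331}{5241} = \left(\left(-292 - 1620\right) - 46331\right) \frac{1}{5241} = \left(-1912 - 46331\right) \frac{1}{5241} = \left(-48243\right) \frac{1}{5241} = - \frac{16081}{1747}$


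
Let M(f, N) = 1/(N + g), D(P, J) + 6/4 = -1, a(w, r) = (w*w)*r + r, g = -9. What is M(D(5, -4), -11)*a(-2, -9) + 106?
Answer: 433/4 ≈ 108.25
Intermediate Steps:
a(w, r) = r + r*w² (a(w, r) = w²*r + r = r*w² + r = r + r*w²)
D(P, J) = -5/2 (D(P, J) = -3/2 - 1 = -5/2)
M(f, N) = 1/(-9 + N) (M(f, N) = 1/(N - 9) = 1/(-9 + N))
M(D(5, -4), -11)*a(-2, -9) + 106 = (-9*(1 + (-2)²))/(-9 - 11) + 106 = (-9*(1 + 4))/(-20) + 106 = -(-9)*5/20 + 106 = -1/20*(-45) + 106 = 9/4 + 106 = 433/4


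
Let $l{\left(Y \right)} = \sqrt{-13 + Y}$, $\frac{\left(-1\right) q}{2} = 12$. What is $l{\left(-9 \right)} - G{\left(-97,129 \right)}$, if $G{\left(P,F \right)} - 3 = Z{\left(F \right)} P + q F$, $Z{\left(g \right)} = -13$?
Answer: $1832 + i \sqrt{22} \approx 1832.0 + 4.6904 i$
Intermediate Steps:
$q = -24$ ($q = \left(-2\right) 12 = -24$)
$G{\left(P,F \right)} = 3 - 24 F - 13 P$ ($G{\left(P,F \right)} = 3 - \left(13 P + 24 F\right) = 3 - 24 F - 13 P$)
$l{\left(-9 \right)} - G{\left(-97,129 \right)} = \sqrt{-13 - 9} - \left(3 - 3096 - -1261\right) = \sqrt{-22} - \left(3 - 3096 + 1261\right) = i \sqrt{22} - -1832 = i \sqrt{22} + 1832 = 1832 + i \sqrt{22}$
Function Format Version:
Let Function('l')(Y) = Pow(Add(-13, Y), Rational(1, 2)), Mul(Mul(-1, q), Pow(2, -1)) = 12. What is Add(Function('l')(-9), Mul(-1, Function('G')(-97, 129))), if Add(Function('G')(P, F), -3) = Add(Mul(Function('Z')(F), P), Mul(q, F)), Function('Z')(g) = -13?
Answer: Add(1832, Mul(I, Pow(22, Rational(1, 2)))) ≈ Add(1832.0, Mul(4.6904, I))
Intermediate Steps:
q = -24 (q = Mul(-2, 12) = -24)
Function('G')(P, F) = Add(3, Mul(-24, F), Mul(-13, P)) (Function('G')(P, F) = Add(3, Add(Mul(-13, P), Mul(-24, F))) = Add(3, Add(Mul(-24, F), Mul(-13, P))) = Add(3, Mul(-24, F), Mul(-13, P)))
Add(Function('l')(-9), Mul(-1, Function('G')(-97, 129))) = Add(Pow(Add(-13, -9), Rational(1, 2)), Mul(-1, Add(3, Mul(-24, 129), Mul(-13, -97)))) = Add(Pow(-22, Rational(1, 2)), Mul(-1, Add(3, -3096, 1261))) = Add(Mul(I, Pow(22, Rational(1, 2))), Mul(-1, -1832)) = Add(Mul(I, Pow(22, Rational(1, 2))), 1832) = Add(1832, Mul(I, Pow(22, Rational(1, 2))))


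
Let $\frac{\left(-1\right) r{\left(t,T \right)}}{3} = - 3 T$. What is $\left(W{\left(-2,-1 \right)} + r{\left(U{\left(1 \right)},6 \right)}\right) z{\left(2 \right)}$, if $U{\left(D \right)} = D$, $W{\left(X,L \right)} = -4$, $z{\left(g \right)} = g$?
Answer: $100$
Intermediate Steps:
$r{\left(t,T \right)} = 9 T$ ($r{\left(t,T \right)} = - 3 \left(- 3 T\right) = 9 T$)
$\left(W{\left(-2,-1 \right)} + r{\left(U{\left(1 \right)},6 \right)}\right) z{\left(2 \right)} = \left(-4 + 9 \cdot 6\right) 2 = \left(-4 + 54\right) 2 = 50 \cdot 2 = 100$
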